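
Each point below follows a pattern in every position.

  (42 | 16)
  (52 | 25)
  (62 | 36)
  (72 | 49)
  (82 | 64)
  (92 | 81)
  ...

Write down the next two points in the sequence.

(102 | 100), (112 | 121)

First value goes 42, 52, 62, 72, 82, 92 → 102 → 112 (+10 each step).
Second value: perfect squares: 4², 5², 6², …; 16, 25, 36, 49, 64, 81 → 100 → 121.
So the next two points are (102 | 100) and (112 | 121).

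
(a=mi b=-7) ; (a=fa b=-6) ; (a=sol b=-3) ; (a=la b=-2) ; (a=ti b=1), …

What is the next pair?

(a=do b=2)

For the a, runs through the solfège scale do→ti: mi, fa, sol, la, ti → do.
B: alternating steps +1, +3, +1, +3, …, so -7, -6, -3, -2, 1 → 2.
So the next pair is (a=do b=2).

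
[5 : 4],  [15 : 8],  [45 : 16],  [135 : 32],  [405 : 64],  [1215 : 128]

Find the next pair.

[3645 : 256]

First entry — ×3 each step: 5, 15, 45, 135, 405, 1215 → 3645.
Second entry: ×2 each step; 4, 8, 16, 32, 64, 128 → 256.
Putting it together: [3645 : 256].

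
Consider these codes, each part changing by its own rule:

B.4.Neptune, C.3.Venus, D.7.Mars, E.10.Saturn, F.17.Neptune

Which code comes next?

Letter: letters move forward 1 place in the alphabet, so B, C, D, E, F → G.
For the second component, each term is the sum of the two before it: 4, 3, 7, 10, 17 → 27.
Planet goes Neptune, Venus, Mars, Saturn, Neptune → Venus (repeats Neptune → Venus → Mars → Saturn).
Combining the parts gives G.27.Venus.

G.27.Venus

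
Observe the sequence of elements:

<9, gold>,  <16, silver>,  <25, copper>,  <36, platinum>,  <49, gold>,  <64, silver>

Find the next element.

<81, copper>

First component goes 9, 16, 25, 36, 49, 64 → 81 (perfect squares: 3², 4², 5², …).
Metal: repeats gold → silver → copper → platinum, so gold, silver, copper, platinum, gold, silver → copper.
Putting it together: <81, copper>.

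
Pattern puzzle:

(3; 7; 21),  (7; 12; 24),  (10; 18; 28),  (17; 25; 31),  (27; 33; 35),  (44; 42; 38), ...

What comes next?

First part: 3, 7, 10, 17, 27, 44 → 71 (each term is the sum of the two before it).
Second part: differences are 5, 6, 7, … (increasing by 1 each time), so 7, 12, 18, 25, 33, 42 → 52.
Third part goes 21, 24, 28, 31, 35, 38 → 42 (alternating steps +3, +4, +3, +4, …).
Combining the parts gives (71; 52; 42).

(71; 52; 42)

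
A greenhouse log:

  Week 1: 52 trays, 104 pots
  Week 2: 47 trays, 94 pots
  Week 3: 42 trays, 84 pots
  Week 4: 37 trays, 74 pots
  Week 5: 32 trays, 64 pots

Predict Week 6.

27 trays, 54 pots

Trays goes 52, 47, 42, 37, 32 → 27 (−5 each step).
Pots goes 104, 94, 84, 74, 64 → 54 (always 2 × the trays).
Putting it together: 27 trays, 54 pots.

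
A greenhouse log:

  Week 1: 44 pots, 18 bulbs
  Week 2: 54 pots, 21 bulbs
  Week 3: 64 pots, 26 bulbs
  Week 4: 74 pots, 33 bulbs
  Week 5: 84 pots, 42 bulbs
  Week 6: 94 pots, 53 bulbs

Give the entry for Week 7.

104 pots, 66 bulbs

Pots: +10 each step; 44, 54, 64, 74, 84, 94 → 104.
Bulbs — differences are 3, 5, 7, … (increasing by 2 each time): 18, 21, 26, 33, 42, 53 → 66.
So the next row is 104 pots, 66 bulbs.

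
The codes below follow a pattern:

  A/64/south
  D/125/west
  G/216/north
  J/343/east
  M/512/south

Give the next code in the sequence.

For the letter, letters move forward 3 places in the alphabet: A, D, G, J, M → P.
Second component: perfect cubes: 4³, 5³, 6³, …, so 64, 125, 216, 343, 512 → 729.
Direction — repeats south → west → north → east: south, west, north, east, south → west.
Putting it together: P/729/west.

P/729/west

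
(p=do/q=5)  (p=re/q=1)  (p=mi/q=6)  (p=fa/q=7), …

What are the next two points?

(p=sol/q=13), (p=la/q=20)

P: runs through the solfège scale do→ti; do, re, mi, fa → sol → la.
Q: each term is the sum of the two before it; 5, 1, 6, 7 → 13 → 20.
Putting the parts together: (p=sol/q=13) and then (p=la/q=20).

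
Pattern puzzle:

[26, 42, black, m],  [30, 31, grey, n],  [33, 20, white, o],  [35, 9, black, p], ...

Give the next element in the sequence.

First value goes 26, 30, 33, 35 → 36 (differences are 4, 3, 2, … (decreasing by 1 each time)).
Second value: −11 each step, so 42, 31, 20, 9 → -2.
Shade: black, grey, white, black → grey (repeats black → grey → white).
For the letter, letters move forward 1 place in the alphabet: m, n, o, p → q.
So the next element is [36, -2, grey, q].

[36, -2, grey, q]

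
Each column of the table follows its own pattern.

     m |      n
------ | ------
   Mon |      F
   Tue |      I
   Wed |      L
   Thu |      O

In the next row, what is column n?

R

Column n: letters move forward 3 places in the alphabet; F, I, L, O → R.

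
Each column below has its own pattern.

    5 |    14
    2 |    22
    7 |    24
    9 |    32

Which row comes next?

16  34

First component — each term is the sum of the two before it: 5, 2, 7, 9 → 16.
Second component: alternating steps +8, +2, +8, +2, …; 14, 22, 24, 32 → 34.
Putting it together: 16  34.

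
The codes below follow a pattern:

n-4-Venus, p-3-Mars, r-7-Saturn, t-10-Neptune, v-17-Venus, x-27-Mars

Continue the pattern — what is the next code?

Letter: letters move forward 2 places in the alphabet, so n, p, r, t, v, x → z.
Second component: each term is the sum of the two before it; 4, 3, 7, 10, 17, 27 → 44.
Planet — repeats Venus → Mars → Saturn → Neptune: Venus, Mars, Saturn, Neptune, Venus, Mars → Saturn.
So the next code is z-44-Saturn.

z-44-Saturn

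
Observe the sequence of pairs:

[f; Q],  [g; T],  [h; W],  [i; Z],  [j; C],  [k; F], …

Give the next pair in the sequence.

First letter: f, g, h, i, j, k → l (letters move forward 1 place in the alphabet).
Second letter goes Q, T, W, Z, C, F → I (letters move forward 3 places in the alphabet, wrapping Z→A).
So the next pair is [l; I].

[l; I]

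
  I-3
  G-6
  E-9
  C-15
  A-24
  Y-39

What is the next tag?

For the letter, letters move back 2 places in the alphabet, wrapping A→Z: I, G, E, C, A, Y → W.
Second component goes 3, 6, 9, 15, 24, 39 → 63 (each term is the sum of the two before it).
So the next tag is W-63.

W-63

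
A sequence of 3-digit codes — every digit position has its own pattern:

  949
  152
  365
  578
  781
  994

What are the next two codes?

First digit: 9, 1, 3, 5, 7, 9 → 1 → 3 (+2 each step, mod 10).
Second digit: +1 each step, mod 10; 4, 5, 6, 7, 8, 9 → 0 → 1.
Third digit — +3 each step, mod 10: 9, 2, 5, 8, 1, 4 → 7 → 0.
Putting the parts together: 107 and then 310.

107 then 310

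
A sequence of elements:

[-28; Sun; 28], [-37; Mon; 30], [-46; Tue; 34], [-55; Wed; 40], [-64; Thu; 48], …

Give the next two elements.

First coordinate: -28, -37, -46, -55, -64 → -73 → -82 (−9 each step).
Day goes Sun, Mon, Tue, Wed, Thu → Fri → Sat (runs through the weekdays Mon→Sun).
Third coordinate: differences are 2, 4, 6, … (increasing by 2 each time); 28, 30, 34, 40, 48 → 58 → 70.
Putting the parts together: [-73; Fri; 58] and then [-82; Sat; 70].

[-73; Fri; 58], [-82; Sat; 70]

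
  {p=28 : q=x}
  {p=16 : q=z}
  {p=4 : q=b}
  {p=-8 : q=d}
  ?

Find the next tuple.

{p=-20 : q=f}

For the p, −12 each step: 28, 16, 4, -8 → -20.
Q: letters move forward 2 places in the alphabet, wrapping Z→A, so x, z, b, d → f.
Putting it together: {p=-20 : q=f}.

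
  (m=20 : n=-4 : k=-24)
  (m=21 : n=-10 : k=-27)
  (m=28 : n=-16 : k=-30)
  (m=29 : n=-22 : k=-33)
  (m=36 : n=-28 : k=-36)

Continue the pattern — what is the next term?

M: alternating steps +1, +7, +1, +7, …, so 20, 21, 28, 29, 36 → 37.
N: -4, -10, -16, -22, -28 → -34 (−6 each step).
K: −3 each step; -24, -27, -30, -33, -36 → -39.
Combining the parts gives (m=37 : n=-34 : k=-39).

(m=37 : n=-34 : k=-39)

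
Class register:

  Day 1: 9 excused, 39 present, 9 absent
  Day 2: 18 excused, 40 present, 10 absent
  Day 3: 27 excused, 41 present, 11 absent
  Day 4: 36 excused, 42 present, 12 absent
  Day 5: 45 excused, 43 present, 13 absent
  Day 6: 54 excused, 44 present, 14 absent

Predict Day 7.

63 excused, 45 present, 15 absent

Excused goes 9, 18, 27, 36, 45, 54 → 63 (+9 each step).
Present goes 39, 40, 41, 42, 43, 44 → 45 (+1 each step).
Absent goes 9, 10, 11, 12, 13, 14 → 15 (+1 each step).
So the next line is 63 excused, 45 present, 15 absent.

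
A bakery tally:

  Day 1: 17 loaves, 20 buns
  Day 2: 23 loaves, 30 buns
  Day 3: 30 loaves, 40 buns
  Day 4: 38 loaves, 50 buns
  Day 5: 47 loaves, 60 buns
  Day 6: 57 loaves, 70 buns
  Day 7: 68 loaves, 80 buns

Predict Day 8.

80 loaves, 90 buns

For the loaves, differences are 6, 7, 8, … (increasing by 1 each time): 17, 23, 30, 38, 47, 57, 68 → 80.
Buns goes 20, 30, 40, 50, 60, 70, 80 → 90 (+10 each step).
Putting it together: 80 loaves, 90 buns.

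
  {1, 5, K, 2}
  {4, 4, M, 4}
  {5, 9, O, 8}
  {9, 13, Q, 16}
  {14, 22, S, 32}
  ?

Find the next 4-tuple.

{23, 35, U, 64}

First slot goes 1, 4, 5, 9, 14 → 23 (each term is the sum of the two before it).
Second slot — each term is the sum of the two before it: 5, 4, 9, 13, 22 → 35.
For the letter, letters move forward 2 places in the alphabet: K, M, O, Q, S → U.
Fourth slot: 2, 4, 8, 16, 32 → 64 (×2 each step).
Combining the parts gives {23, 35, U, 64}.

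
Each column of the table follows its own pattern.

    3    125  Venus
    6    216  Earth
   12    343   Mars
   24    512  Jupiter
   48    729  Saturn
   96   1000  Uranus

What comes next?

For the first component, ×2 each step: 3, 6, 12, 24, 48, 96 → 192.
Second component: perfect cubes: 5³, 6³, 7³, …; 125, 216, 343, 512, 729, 1000 → 1331.
Planet: runs through the planets Mercury→Neptune, so Venus, Earth, Mars, Jupiter, Saturn, Uranus → Neptune.
Combining the parts gives 192  1331  Neptune.

192  1331  Neptune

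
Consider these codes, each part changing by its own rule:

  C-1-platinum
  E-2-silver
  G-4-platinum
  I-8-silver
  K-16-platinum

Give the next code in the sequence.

M-32-silver

Letter goes C, E, G, I, K → M (letters move forward 2 places in the alphabet).
Second component — ×2 each step: 1, 2, 4, 8, 16 → 32.
For the metal, alternates platinum ↔ silver: platinum, silver, platinum, silver, platinum → silver.
Combining the parts gives M-32-silver.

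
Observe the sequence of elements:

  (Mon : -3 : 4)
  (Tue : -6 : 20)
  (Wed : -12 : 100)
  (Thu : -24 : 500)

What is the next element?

Day: runs through the weekdays Mon→Sun; Mon, Tue, Wed, Thu → Fri.
Second part: ×2 each step; -3, -6, -12, -24 → -48.
Third part goes 4, 20, 100, 500 → 2500 (×5 each step).
So the next element is (Fri : -48 : 2500).

(Fri : -48 : 2500)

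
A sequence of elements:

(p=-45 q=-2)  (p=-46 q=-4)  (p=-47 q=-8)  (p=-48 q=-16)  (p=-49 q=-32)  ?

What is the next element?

(p=-50 q=-64)

P: −1 each step; -45, -46, -47, -48, -49 → -50.
Q — ×2 each step: -2, -4, -8, -16, -32 → -64.
So the next element is (p=-50 q=-64).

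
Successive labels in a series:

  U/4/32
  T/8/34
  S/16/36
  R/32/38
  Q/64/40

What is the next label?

P/128/42

Letter: letters move back 1 place in the alphabet; U, T, S, R, Q → P.
Second component: 4, 8, 16, 32, 64 → 128 (×2 each step).
Third component: +2 each step; 32, 34, 36, 38, 40 → 42.
Putting it together: P/128/42.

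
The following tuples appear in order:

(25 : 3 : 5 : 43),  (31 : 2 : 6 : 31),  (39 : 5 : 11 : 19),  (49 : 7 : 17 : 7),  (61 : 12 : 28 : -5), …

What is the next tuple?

First part: differences are 6, 8, 10, … (increasing by 2 each time); 25, 31, 39, 49, 61 → 75.
Second part goes 3, 2, 5, 7, 12 → 19 (each term is the sum of the two before it).
Third part: each term is the sum of the two before it; 5, 6, 11, 17, 28 → 45.
Fourth part: 43, 31, 19, 7, -5 → -17 (−12 each step).
So the next tuple is (75 : 19 : 45 : -17).

(75 : 19 : 45 : -17)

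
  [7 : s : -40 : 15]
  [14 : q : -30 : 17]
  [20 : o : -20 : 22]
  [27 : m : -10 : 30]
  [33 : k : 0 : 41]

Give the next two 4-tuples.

First part: 7, 14, 20, 27, 33 → 40 → 46 (alternating steps +7, +6, +7, +6, …).
Letter goes s, q, o, m, k → i → g (letters move back 2 places in the alphabet).
Third part — +10 each step: -40, -30, -20, -10, 0 → 10 → 20.
Fourth part — differences are 2, 5, 8, … (increasing by 3 each time): 15, 17, 22, 30, 41 → 55 → 72.
Putting the parts together: [40 : i : 10 : 55] and then [46 : g : 20 : 72].

[40 : i : 10 : 55], [46 : g : 20 : 72]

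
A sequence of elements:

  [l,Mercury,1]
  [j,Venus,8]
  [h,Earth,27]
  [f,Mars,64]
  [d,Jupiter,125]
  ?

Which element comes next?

[b,Saturn,216]

Letter: letters move back 2 places in the alphabet; l, j, h, f, d → b.
Planet: runs through the planets Mercury→Neptune; Mercury, Venus, Earth, Mars, Jupiter → Saturn.
Third coordinate: perfect cubes: 1³, 2³, 3³, …; 1, 8, 27, 64, 125 → 216.
Putting it together: [b,Saturn,216].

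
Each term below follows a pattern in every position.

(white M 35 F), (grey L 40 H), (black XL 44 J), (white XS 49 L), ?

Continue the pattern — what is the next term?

(grey S 53 N)

Shade: white, grey, black, white → grey (repeats white → grey → black).
Size goes M, L, XL, XS → S (runs through clothing sizes XS→XL).
Third entry: alternating steps +5, +4, +5, +4, …; 35, 40, 44, 49 → 53.
Letter: letters move forward 2 places in the alphabet, so F, H, J, L → N.
So the next term is (grey S 53 N).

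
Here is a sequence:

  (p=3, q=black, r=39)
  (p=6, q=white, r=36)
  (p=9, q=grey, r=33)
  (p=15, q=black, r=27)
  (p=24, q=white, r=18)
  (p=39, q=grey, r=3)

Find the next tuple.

P goes 3, 6, 9, 15, 24, 39 → 63 (each term is the sum of the two before it).
Q: repeats black → white → grey, so black, white, grey, black, white, grey → black.
R: together with the p always sums to 42; 39, 36, 33, 27, 18, 3 → -21.
So the next tuple is (p=63, q=black, r=-21).

(p=63, q=black, r=-21)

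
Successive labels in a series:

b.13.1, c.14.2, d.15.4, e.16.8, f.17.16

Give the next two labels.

g.18.32, h.19.64

Letter: letters move forward 1 place in the alphabet, so b, c, d, e, f → g → h.
Second component: +1 each step; 13, 14, 15, 16, 17 → 18 → 19.
Third component — ×2 each step: 1, 2, 4, 8, 16 → 32 → 64.
So the next two labels are g.18.32 and h.19.64.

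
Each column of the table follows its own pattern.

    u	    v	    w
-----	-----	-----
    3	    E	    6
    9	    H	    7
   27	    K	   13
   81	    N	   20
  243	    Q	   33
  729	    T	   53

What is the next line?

2187  W  86

Column u: ×3 each step; 3, 9, 27, 81, 243, 729 → 2187.
Column v: E, H, K, N, Q, T → W (letters move forward 3 places in the alphabet).
Column w: each term is the sum of the two before it, so 6, 7, 13, 20, 33, 53 → 86.
Putting it together: 2187  W  86.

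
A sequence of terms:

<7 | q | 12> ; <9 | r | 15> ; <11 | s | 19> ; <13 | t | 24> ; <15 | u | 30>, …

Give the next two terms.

<17 | v | 37>, <19 | w | 45>

First value: +2 each step, so 7, 9, 11, 13, 15 → 17 → 19.
Letter goes q, r, s, t, u → v → w (letters move forward 1 place in the alphabet).
Third value — differences are 3, 4, 5, … (increasing by 1 each time): 12, 15, 19, 24, 30 → 37 → 45.
Putting the parts together: <17 | v | 37> and then <19 | w | 45>.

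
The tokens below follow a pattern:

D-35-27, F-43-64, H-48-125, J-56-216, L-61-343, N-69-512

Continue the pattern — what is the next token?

P-74-729

Letter: letters move forward 2 places in the alphabet; D, F, H, J, L, N → P.
For the second component, alternating steps +8, +5, +8, +5, …: 35, 43, 48, 56, 61, 69 → 74.
Third component: 27, 64, 125, 216, 343, 512 → 729 (perfect cubes: 3³, 4³, 5³, …).
Combining the parts gives P-74-729.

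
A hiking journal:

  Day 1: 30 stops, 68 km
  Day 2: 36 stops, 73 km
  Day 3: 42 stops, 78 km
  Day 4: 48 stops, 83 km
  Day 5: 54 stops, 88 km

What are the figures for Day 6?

60 stops, 93 km

Stops goes 30, 36, 42, 48, 54 → 60 (+6 each step).
For the km, +5 each step: 68, 73, 78, 83, 88 → 93.
Putting it together: 60 stops, 93 km.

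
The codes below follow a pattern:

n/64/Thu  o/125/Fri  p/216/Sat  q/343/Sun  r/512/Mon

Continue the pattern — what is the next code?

s/729/Tue

Letter: n, o, p, q, r → s (letters move forward 1 place in the alphabet).
Second component: perfect cubes: 4³, 5³, 6³, …; 64, 125, 216, 343, 512 → 729.
Day: Thu, Fri, Sat, Sun, Mon → Tue (runs through the weekdays Mon→Sun).
Putting it together: s/729/Tue.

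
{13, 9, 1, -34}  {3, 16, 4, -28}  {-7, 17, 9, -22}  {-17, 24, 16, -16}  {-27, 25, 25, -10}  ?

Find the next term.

{-37, 32, 36, -4}

For the first coordinate, −10 each step: 13, 3, -7, -17, -27 → -37.
Second coordinate — alternating steps +7, +1, +7, +1, …: 9, 16, 17, 24, 25 → 32.
Third coordinate: perfect squares: 1², 2², 3², …; 1, 4, 9, 16, 25 → 36.
Fourth coordinate: +6 each step, so -34, -28, -22, -16, -10 → -4.
Combining the parts gives {-37, 32, 36, -4}.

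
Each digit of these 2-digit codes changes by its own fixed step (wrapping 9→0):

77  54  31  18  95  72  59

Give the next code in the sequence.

First digit: −2 each step, mod 10; 7, 5, 3, 1, 9, 7, 5 → 3.
Second digit: −3 each step, mod 10, so 7, 4, 1, 8, 5, 2, 9 → 6.
Putting it together: 36.

36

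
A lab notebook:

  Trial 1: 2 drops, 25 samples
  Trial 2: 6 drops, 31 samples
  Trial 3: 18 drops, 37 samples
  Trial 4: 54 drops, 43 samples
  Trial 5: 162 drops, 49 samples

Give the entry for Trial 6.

486 drops, 55 samples

Drops — ×3 each step: 2, 6, 18, 54, 162 → 486.
Samples — +6 each step: 25, 31, 37, 43, 49 → 55.
Combining the parts gives 486 drops, 55 samples.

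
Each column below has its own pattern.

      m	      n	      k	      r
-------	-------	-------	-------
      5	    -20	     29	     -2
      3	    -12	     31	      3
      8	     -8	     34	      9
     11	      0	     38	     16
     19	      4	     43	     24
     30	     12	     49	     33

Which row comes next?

Column m: each term is the sum of the two before it; 5, 3, 8, 11, 19, 30 → 49.
Column n: -20, -12, -8, 0, 4, 12 → 16 (alternating steps +8, +4, +8, +4, …).
Column k — differences are 2, 3, 4, … (increasing by 1 each time): 29, 31, 34, 38, 43, 49 → 56.
Column r — differences are 5, 6, 7, … (increasing by 1 each time): -2, 3, 9, 16, 24, 33 → 43.
So the next row is 49  16  56  43.

49  16  56  43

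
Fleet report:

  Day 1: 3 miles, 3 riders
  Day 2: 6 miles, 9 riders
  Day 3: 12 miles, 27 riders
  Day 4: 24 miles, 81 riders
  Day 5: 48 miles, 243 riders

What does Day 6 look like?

Miles: ×2 each step, so 3, 6, 12, 24, 48 → 96.
Riders — ×3 each step: 3, 9, 27, 81, 243 → 729.
Putting it together: 96 miles, 729 riders.

96 miles, 729 riders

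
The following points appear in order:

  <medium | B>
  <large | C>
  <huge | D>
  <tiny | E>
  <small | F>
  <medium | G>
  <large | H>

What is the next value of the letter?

Letter — letters move forward 1 place in the alphabet: B, C, D, E, F, G, H → I.

I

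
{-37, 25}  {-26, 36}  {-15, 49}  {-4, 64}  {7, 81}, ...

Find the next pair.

First value — +11 each step: -37, -26, -15, -4, 7 → 18.
Second value goes 25, 36, 49, 64, 81 → 100 (perfect squares: 5², 6², 7², …).
Putting it together: {18, 100}.

{18, 100}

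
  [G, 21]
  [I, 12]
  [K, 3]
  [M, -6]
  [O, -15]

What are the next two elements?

Letter — letters move forward 2 places in the alphabet: G, I, K, M, O → Q → S.
Second part: −9 each step; 21, 12, 3, -6, -15 → -24 → -33.
So the next two elements are [Q, -24] and [S, -33].

[Q, -24], [S, -33]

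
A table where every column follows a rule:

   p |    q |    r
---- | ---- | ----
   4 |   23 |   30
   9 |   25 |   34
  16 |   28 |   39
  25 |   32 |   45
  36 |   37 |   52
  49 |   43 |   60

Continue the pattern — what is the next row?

Column p: 4, 9, 16, 25, 36, 49 → 64 (perfect squares: 2², 3², 4², …).
Column q — differences are 2, 3, 4, … (increasing by 1 each time): 23, 25, 28, 32, 37, 43 → 50.
Column r — differences are 4, 5, 6, … (increasing by 1 each time): 30, 34, 39, 45, 52, 60 → 69.
Putting it together: 64  50  69.

64  50  69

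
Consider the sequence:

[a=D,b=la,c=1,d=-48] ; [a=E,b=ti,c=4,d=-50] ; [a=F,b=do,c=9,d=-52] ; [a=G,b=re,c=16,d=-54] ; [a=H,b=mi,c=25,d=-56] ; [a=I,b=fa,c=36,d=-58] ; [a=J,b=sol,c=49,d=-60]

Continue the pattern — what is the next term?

[a=K,b=la,c=64,d=-62]

A: D, E, F, G, H, I, J → K (letters move forward 1 place in the alphabet).
B: runs through the solfège scale do→ti; la, ti, do, re, mi, fa, sol → la.
For the c, perfect squares: 1², 2², 3², …: 1, 4, 9, 16, 25, 36, 49 → 64.
D: −2 each step, so -48, -50, -52, -54, -56, -58, -60 → -62.
Putting it together: [a=K,b=la,c=64,d=-62].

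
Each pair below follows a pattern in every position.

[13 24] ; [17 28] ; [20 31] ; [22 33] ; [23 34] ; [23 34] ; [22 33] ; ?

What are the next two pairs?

[20 31], [17 28]

For the first part, differences are 4, 3, 2, … (decreasing by 1 each time): 13, 17, 20, 22, 23, 23, 22 → 20 → 17.
Second part goes 24, 28, 31, 33, 34, 34, 33 → 31 → 28 (always 11 more than the first part).
Putting the parts together: [20 31] and then [17 28].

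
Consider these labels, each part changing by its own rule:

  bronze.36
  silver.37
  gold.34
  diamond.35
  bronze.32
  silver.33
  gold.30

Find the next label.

Rank goes bronze, silver, gold, diamond, bronze, silver, gold → diamond (repeats bronze → silver → gold → diamond).
Second component goes 36, 37, 34, 35, 32, 33, 30 → 31 (alternating steps +1, −3, +1, −3, …).
So the next label is diamond.31.

diamond.31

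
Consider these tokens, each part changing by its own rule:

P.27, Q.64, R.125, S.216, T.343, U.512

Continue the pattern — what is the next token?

V.729

Letter goes P, Q, R, S, T, U → V (letters move forward 1 place in the alphabet).
Second component — perfect cubes: 3³, 4³, 5³, …: 27, 64, 125, 216, 343, 512 → 729.
Putting it together: V.729.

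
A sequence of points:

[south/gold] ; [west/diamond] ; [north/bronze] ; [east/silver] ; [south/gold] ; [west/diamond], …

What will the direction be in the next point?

north

For the direction, repeats south → west → north → east: south, west, north, east, south, west → north.
Rank: repeats gold → diamond → bronze → silver; gold, diamond, bronze, silver, gold, diamond → bronze.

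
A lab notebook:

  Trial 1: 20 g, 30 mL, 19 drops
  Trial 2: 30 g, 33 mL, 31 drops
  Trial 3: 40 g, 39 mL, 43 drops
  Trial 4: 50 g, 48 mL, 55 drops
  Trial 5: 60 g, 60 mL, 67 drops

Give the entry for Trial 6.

G: +10 each step, so 20, 30, 40, 50, 60 → 70.
ML — differences are 3, 6, 9, … (increasing by 3 each time): 30, 33, 39, 48, 60 → 75.
Drops: 19, 31, 43, 55, 67 → 79 (+12 each step).
Combining the parts gives 70 g, 75 mL, 79 drops.

70 g, 75 mL, 79 drops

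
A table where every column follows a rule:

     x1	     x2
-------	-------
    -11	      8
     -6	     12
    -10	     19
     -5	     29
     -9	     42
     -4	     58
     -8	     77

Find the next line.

Column x1: -11, -6, -10, -5, -9, -4, -8 → -3 (alternating steps +5, −4, +5, −4, …).
Column x2: differences are 4, 7, 10, … (increasing by 3 each time); 8, 12, 19, 29, 42, 58, 77 → 99.
Combining the parts gives -3  99.

-3  99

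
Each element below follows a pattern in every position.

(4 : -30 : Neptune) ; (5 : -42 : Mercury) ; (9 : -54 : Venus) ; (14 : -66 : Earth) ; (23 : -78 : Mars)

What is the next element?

First part — each term is the sum of the two before it: 4, 5, 9, 14, 23 → 37.
Second part goes -30, -42, -54, -66, -78 → -90 (−12 each step).
For the planet, runs through the planets Mercury→Neptune: Neptune, Mercury, Venus, Earth, Mars → Jupiter.
So the next element is (37 : -90 : Jupiter).

(37 : -90 : Jupiter)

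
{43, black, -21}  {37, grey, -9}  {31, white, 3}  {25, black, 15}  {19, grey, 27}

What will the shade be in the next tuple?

Shade: repeats black → grey → white, so black, grey, white, black, grey → white.

white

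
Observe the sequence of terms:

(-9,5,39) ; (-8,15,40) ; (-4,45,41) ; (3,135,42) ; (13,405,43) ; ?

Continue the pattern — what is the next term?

First component: -9, -8, -4, 3, 13 → 26 (differences are 1, 4, 7, … (increasing by 3 each time)).
For the second component, ×3 each step: 5, 15, 45, 135, 405 → 1215.
Third component: 39, 40, 41, 42, 43 → 44 (+1 each step).
Putting it together: (26,1215,44).

(26,1215,44)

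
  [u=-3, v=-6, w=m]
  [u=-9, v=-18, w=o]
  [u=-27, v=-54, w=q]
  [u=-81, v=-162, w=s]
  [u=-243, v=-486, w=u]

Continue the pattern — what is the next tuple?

U — ×3 each step: -3, -9, -27, -81, -243 → -729.
V — always 2 × the u: -6, -18, -54, -162, -486 → -1458.
W: letters move forward 2 places in the alphabet; m, o, q, s, u → w.
So the next tuple is [u=-729, v=-1458, w=w].

[u=-729, v=-1458, w=w]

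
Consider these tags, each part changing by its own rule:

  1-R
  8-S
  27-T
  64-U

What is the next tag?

125-V

First component: 1, 8, 27, 64 → 125 (perfect cubes: 1³, 2³, 3³, …).
Letter: letters move forward 1 place in the alphabet, so R, S, T, U → V.
Combining the parts gives 125-V.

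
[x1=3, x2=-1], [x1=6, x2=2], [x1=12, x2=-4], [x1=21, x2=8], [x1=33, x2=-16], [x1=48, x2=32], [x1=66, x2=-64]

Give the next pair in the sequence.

X1 goes 3, 6, 12, 21, 33, 48, 66 → 87 (differences are 3, 6, 9, … (increasing by 3 each time)).
X2 goes -1, 2, -4, 8, -16, 32, -64 → 128 (×(-2) each step).
So the next pair is [x1=87, x2=128].

[x1=87, x2=128]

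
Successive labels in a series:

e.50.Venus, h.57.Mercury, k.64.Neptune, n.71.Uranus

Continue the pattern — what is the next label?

Letter: letters move forward 3 places in the alphabet, so e, h, k, n → q.
For the second component, +7 each step: 50, 57, 64, 71 → 78.
Planet — runs backward through the planets Mercury→Neptune: Venus, Mercury, Neptune, Uranus → Saturn.
Combining the parts gives q.78.Saturn.

q.78.Saturn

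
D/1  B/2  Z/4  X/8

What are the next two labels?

V/16 then T/32

Letter — letters move back 2 places in the alphabet, wrapping A→Z: D, B, Z, X → V → T.
Second component: 1, 2, 4, 8 → 16 → 32 (×2 each step).
So the next two labels are V/16 and T/32.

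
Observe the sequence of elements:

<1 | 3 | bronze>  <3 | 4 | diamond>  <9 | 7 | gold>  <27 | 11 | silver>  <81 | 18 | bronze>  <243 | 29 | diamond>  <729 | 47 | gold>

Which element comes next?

<2187 | 76 | silver>

First entry — ×3 each step: 1, 3, 9, 27, 81, 243, 729 → 2187.
Second entry: each term is the sum of the two before it; 3, 4, 7, 11, 18, 29, 47 → 76.
Rank: bronze, diamond, gold, silver, bronze, diamond, gold → silver (repeats bronze → diamond → gold → silver).
Combining the parts gives <2187 | 76 | silver>.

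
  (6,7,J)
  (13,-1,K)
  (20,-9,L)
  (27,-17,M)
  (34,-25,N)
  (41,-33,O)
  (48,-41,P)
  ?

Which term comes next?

(55,-49,Q)

For the first component, +7 each step: 6, 13, 20, 27, 34, 41, 48 → 55.
Second component: −8 each step, so 7, -1, -9, -17, -25, -33, -41 → -49.
Letter goes J, K, L, M, N, O, P → Q (letters move forward 1 place in the alphabet).
Putting it together: (55,-49,Q).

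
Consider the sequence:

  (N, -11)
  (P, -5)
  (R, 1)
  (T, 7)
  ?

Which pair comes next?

(V, 13)

Letter: N, P, R, T → V (letters move forward 2 places in the alphabet).
Second component — +6 each step: -11, -5, 1, 7 → 13.
Putting it together: (V, 13).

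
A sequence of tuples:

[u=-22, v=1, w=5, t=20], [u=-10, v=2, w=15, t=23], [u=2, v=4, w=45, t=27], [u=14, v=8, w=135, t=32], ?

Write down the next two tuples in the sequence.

[u=26, v=16, w=405, t=38], [u=38, v=32, w=1215, t=45]

U goes -22, -10, 2, 14 → 26 → 38 (+12 each step).
V — ×2 each step: 1, 2, 4, 8 → 16 → 32.
W: 5, 15, 45, 135 → 405 → 1215 (×3 each step).
T goes 20, 23, 27, 32 → 38 → 45 (differences are 3, 4, 5, … (increasing by 1 each time)).
Putting the parts together: [u=26, v=16, w=405, t=38] and then [u=38, v=32, w=1215, t=45].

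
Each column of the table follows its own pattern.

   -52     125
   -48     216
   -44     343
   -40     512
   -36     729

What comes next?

First component: -52, -48, -44, -40, -36 → -32 (+4 each step).
Second component — perfect cubes: 5³, 6³, 7³, …: 125, 216, 343, 512, 729 → 1000.
Combining the parts gives -32  1000.

-32  1000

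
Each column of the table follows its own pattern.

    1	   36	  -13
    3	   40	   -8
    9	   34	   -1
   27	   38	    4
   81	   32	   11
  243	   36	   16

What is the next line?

First component: ×3 each step; 1, 3, 9, 27, 81, 243 → 729.
Second component — alternating steps +4, −6, +4, −6, …: 36, 40, 34, 38, 32, 36 → 30.
Third component: alternating steps +5, +7, +5, +7, …, so -13, -8, -1, 4, 11, 16 → 23.
So the next line is 729  30  23.

729  30  23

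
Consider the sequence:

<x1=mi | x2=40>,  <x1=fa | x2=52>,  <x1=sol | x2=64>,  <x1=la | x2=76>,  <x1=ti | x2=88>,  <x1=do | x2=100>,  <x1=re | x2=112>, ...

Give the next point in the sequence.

<x1=mi | x2=124>

For the x1, runs through the solfège scale do→ti: mi, fa, sol, la, ti, do, re → mi.
X2: +12 each step; 40, 52, 64, 76, 88, 100, 112 → 124.
Putting it together: <x1=mi | x2=124>.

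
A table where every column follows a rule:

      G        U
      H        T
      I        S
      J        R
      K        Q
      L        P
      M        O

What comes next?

For the first letter, letters move forward 1 place in the alphabet: G, H, I, J, K, L, M → N.
Second letter — letters move back 1 place in the alphabet: U, T, S, R, Q, P, O → N.
Combining the parts gives N  N.

N  N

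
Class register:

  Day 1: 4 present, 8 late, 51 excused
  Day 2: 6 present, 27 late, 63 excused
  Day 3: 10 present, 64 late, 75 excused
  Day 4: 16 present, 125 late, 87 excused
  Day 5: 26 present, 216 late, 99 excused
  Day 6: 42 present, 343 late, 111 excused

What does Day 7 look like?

Present goes 4, 6, 10, 16, 26, 42 → 68 (each term is the sum of the two before it).
Late goes 8, 27, 64, 125, 216, 343 → 512 (perfect cubes: 2³, 3³, 4³, …).
Excused: +12 each step, so 51, 63, 75, 87, 99, 111 → 123.
Combining the parts gives 68 present, 512 late, 123 excused.

68 present, 512 late, 123 excused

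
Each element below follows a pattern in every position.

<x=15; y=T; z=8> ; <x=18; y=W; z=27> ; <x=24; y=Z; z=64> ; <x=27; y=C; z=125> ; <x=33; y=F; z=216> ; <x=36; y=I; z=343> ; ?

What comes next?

X: 15, 18, 24, 27, 33, 36 → 42 (alternating steps +3, +6, +3, +6, …).
Y goes T, W, Z, C, F, I → L (letters move forward 3 places in the alphabet, wrapping Z→A).
Z: perfect cubes: 2³, 3³, 4³, …; 8, 27, 64, 125, 216, 343 → 512.
Putting it together: <x=42; y=L; z=512>.

<x=42; y=L; z=512>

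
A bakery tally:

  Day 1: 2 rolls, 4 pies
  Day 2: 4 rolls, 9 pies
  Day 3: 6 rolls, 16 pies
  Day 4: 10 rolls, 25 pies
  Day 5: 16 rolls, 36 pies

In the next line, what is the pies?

49

Rolls: each term is the sum of the two before it, so 2, 4, 6, 10, 16 → 26.
Pies: 4, 9, 16, 25, 36 → 49 (perfect squares: 2², 3², 4², …).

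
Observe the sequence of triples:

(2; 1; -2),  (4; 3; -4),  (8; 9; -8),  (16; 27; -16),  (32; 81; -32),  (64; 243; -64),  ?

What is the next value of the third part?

For the first part, ×2 each step: 2, 4, 8, 16, 32, 64 → 128.
Third part: always the negative of the first part, so -2, -4, -8, -16, -32, -64 → -128.

-128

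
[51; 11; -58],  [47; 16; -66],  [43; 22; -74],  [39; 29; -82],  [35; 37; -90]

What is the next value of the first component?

31

For the first component, −4 each step: 51, 47, 43, 39, 35 → 31.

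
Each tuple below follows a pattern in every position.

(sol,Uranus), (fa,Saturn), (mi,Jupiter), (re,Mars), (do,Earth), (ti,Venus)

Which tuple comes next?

Note: runs backward through the solfège scale do→ti, so sol, fa, mi, re, do, ti → la.
For the planet, runs backward through the planets Mercury→Neptune: Uranus, Saturn, Jupiter, Mars, Earth, Venus → Mercury.
Combining the parts gives (la,Mercury).

(la,Mercury)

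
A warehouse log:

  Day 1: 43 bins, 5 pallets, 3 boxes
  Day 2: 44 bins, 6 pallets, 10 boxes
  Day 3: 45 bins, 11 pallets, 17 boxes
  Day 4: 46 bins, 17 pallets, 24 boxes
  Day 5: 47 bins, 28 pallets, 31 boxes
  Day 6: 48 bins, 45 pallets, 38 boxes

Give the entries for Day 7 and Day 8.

Bins: +1 each step; 43, 44, 45, 46, 47, 48 → 49 → 50.
Pallets — each term is the sum of the two before it: 5, 6, 11, 17, 28, 45 → 73 → 118.
Boxes — +7 each step: 3, 10, 17, 24, 31, 38 → 45 → 52.
So the next two rows are 49 bins, 73 pallets, 45 boxes and 50 bins, 118 pallets, 52 boxes.

49 bins, 73 pallets, 45 boxes; 50 bins, 118 pallets, 52 boxes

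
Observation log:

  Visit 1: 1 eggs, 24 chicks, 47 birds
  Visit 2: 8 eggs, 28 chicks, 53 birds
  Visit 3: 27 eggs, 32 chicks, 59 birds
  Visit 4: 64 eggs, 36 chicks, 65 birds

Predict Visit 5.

For the eggs, perfect cubes: 1³, 2³, 3³, …: 1, 8, 27, 64 → 125.
For the chicks, +4 each step: 24, 28, 32, 36 → 40.
Birds — +6 each step: 47, 53, 59, 65 → 71.
Combining the parts gives 125 eggs, 40 chicks, 71 birds.

125 eggs, 40 chicks, 71 birds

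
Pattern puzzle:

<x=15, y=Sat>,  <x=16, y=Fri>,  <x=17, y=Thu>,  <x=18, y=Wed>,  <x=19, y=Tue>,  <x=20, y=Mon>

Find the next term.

For the x, +1 each step: 15, 16, 17, 18, 19, 20 → 21.
Y goes Sat, Fri, Thu, Wed, Tue, Mon → Sun (runs backward through the weekdays Mon→Sun).
Combining the parts gives <x=21, y=Sun>.

<x=21, y=Sun>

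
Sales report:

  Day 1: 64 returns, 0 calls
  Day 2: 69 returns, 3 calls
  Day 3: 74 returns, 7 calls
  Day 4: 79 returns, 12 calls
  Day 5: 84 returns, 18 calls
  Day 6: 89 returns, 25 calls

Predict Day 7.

Returns goes 64, 69, 74, 79, 84, 89 → 94 (+5 each step).
Calls goes 0, 3, 7, 12, 18, 25 → 33 (differences are 3, 4, 5, … (increasing by 1 each time)).
Combining the parts gives 94 returns, 33 calls.

94 returns, 33 calls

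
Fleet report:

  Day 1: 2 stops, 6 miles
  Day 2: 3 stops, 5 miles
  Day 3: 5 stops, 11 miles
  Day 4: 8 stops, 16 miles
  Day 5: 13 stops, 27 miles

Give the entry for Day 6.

Stops — each term is the sum of the two before it: 2, 3, 5, 8, 13 → 21.
Miles — each term is the sum of the two before it: 6, 5, 11, 16, 27 → 43.
Putting it together: 21 stops, 43 miles.

21 stops, 43 miles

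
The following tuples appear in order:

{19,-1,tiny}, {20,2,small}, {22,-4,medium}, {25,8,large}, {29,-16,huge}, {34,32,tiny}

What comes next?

First slot: differences are 1, 2, 3, … (increasing by 1 each time), so 19, 20, 22, 25, 29, 34 → 40.
Second slot: ×(-2) each step; -1, 2, -4, 8, -16, 32 → -64.
For the size, repeats tiny → small → medium → large → huge: tiny, small, medium, large, huge, tiny → small.
So the next tuple is {40,-64,small}.

{40,-64,small}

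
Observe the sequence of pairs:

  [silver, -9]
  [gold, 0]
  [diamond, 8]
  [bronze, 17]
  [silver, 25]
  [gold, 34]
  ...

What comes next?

[diamond, 42]

Rank goes silver, gold, diamond, bronze, silver, gold → diamond (repeats silver → gold → diamond → bronze).
Second component: -9, 0, 8, 17, 25, 34 → 42 (alternating steps +9, +8, +9, +8, …).
So the next pair is [diamond, 42].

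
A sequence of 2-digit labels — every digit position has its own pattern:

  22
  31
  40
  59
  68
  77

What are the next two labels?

For the first digit, +1 each step, mod 10: 2, 3, 4, 5, 6, 7 → 8 → 9.
Second digit: −1 each step, mod 10; 2, 1, 0, 9, 8, 7 → 6 → 5.
So the next two labels are 86 and 95.

86, 95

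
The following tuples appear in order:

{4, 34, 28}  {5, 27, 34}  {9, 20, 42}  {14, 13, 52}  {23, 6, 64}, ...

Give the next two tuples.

First slot: 4, 5, 9, 14, 23 → 37 → 60 (each term is the sum of the two before it).
Second slot: −7 each step; 34, 27, 20, 13, 6 → -1 → -8.
Third slot — differences are 6, 8, 10, … (increasing by 2 each time): 28, 34, 42, 52, 64 → 78 → 94.
So the next two tuples are {37, -1, 78} and {60, -8, 94}.

{37, -1, 78}, {60, -8, 94}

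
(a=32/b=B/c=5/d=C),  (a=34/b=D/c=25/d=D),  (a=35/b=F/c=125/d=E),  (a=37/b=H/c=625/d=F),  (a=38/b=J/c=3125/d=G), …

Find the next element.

A goes 32, 34, 35, 37, 38 → 40 (alternating steps +2, +1, +2, +1, …).
B: B, D, F, H, J → L (letters move forward 2 places in the alphabet).
For the c, ×5 each step: 5, 25, 125, 625, 3125 → 15625.
For the d, letters move forward 1 place in the alphabet: C, D, E, F, G → H.
Putting it together: (a=40/b=L/c=15625/d=H).

(a=40/b=L/c=15625/d=H)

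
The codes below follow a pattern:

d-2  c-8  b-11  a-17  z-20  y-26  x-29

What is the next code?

w-35

Letter: letters move back 1 place in the alphabet, wrapping A→Z, so d, c, b, a, z, y, x → w.
Second component: alternating steps +6, +3, +6, +3, …; 2, 8, 11, 17, 20, 26, 29 → 35.
Putting it together: w-35.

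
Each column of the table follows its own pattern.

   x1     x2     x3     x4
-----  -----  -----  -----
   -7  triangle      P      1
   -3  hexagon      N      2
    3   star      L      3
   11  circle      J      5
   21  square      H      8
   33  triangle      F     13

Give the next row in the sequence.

47  hexagon  D  21

Column x1: -7, -3, 3, 11, 21, 33 → 47 (differences are 4, 6, 8, … (increasing by 2 each time)).
Column x2: repeats triangle → hexagon → star → circle → square; triangle, hexagon, star, circle, square, triangle → hexagon.
Column x3: P, N, L, J, H, F → D (letters move back 2 places in the alphabet).
Column x4: each term is the sum of the two before it; 1, 2, 3, 5, 8, 13 → 21.
So the next row is 47  hexagon  D  21.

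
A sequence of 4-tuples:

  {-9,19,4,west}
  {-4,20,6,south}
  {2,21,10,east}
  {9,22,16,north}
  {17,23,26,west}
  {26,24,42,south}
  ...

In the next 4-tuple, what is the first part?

First part goes -9, -4, 2, 9, 17, 26 → 36 (differences are 5, 6, 7, … (increasing by 1 each time)).

36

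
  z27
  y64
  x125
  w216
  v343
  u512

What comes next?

Letter: letters move back 1 place in the alphabet; z, y, x, w, v, u → t.
For the second component, perfect cubes: 3³, 4³, 5³, …: 27, 64, 125, 216, 343, 512 → 729.
Combining the parts gives t729.

t729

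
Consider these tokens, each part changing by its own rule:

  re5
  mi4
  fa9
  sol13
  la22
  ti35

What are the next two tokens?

Note — runs through the solfège scale do→ti: re, mi, fa, sol, la, ti → do → re.
Second component: each term is the sum of the two before it, so 5, 4, 9, 13, 22, 35 → 57 → 92.
Putting the parts together: do57 and then re92.

do57 then re92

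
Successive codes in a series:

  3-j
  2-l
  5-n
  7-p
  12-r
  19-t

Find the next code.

31-v

First component — each term is the sum of the two before it: 3, 2, 5, 7, 12, 19 → 31.
Letter — letters move forward 2 places in the alphabet: j, l, n, p, r, t → v.
Putting it together: 31-v.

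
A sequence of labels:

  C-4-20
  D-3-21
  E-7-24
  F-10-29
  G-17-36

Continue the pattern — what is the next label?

Letter: letters move forward 1 place in the alphabet, so C, D, E, F, G → H.
Second component — each term is the sum of the two before it: 4, 3, 7, 10, 17 → 27.
Third component goes 20, 21, 24, 29, 36 → 45 (differences are 1, 3, 5, … (increasing by 2 each time)).
So the next label is H-27-45.

H-27-45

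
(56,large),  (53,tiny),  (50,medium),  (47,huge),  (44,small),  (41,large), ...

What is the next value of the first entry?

38

For the first entry, −3 each step: 56, 53, 50, 47, 44, 41 → 38.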